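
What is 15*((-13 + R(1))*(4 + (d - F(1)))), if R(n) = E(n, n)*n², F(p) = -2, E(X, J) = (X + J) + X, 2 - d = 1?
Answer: -1050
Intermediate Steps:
d = 1 (d = 2 - 1*1 = 2 - 1 = 1)
E(X, J) = J + 2*X (E(X, J) = (J + X) + X = J + 2*X)
R(n) = 3*n³ (R(n) = (n + 2*n)*n² = (3*n)*n² = 3*n³)
15*((-13 + R(1))*(4 + (d - F(1)))) = 15*((-13 + 3*1³)*(4 + (1 - 1*(-2)))) = 15*((-13 + 3*1)*(4 + (1 + 2))) = 15*((-13 + 3)*(4 + 3)) = 15*(-10*7) = 15*(-70) = -1050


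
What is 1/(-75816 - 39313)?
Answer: -1/115129 ≈ -8.6859e-6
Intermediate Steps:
1/(-75816 - 39313) = 1/(-115129) = -1/115129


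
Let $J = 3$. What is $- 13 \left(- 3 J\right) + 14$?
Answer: $131$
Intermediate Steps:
$- 13 \left(- 3 J\right) + 14 = - 13 \left(\left(-3\right) 3\right) + 14 = \left(-13\right) \left(-9\right) + 14 = 117 + 14 = 131$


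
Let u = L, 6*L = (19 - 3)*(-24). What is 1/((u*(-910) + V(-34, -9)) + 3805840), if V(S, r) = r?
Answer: 1/3864071 ≈ 2.5879e-7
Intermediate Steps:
L = -64 (L = ((19 - 3)*(-24))/6 = (16*(-24))/6 = (1/6)*(-384) = -64)
u = -64
1/((u*(-910) + V(-34, -9)) + 3805840) = 1/((-64*(-910) - 9) + 3805840) = 1/((58240 - 9) + 3805840) = 1/(58231 + 3805840) = 1/3864071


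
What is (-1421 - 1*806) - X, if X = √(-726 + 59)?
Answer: -2227 - I*√667 ≈ -2227.0 - 25.826*I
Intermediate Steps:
X = I*√667 (X = √(-667) = I*√667 ≈ 25.826*I)
(-1421 - 1*806) - X = (-1421 - 1*806) - I*√667 = (-1421 - 806) - I*√667 = -2227 - I*√667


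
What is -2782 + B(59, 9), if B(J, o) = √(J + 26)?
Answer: -2782 + √85 ≈ -2772.8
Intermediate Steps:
B(J, o) = √(26 + J)
-2782 + B(59, 9) = -2782 + √(26 + 59) = -2782 + √85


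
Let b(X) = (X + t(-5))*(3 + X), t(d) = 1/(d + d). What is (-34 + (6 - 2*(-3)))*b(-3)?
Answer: 0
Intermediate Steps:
t(d) = 1/(2*d)
b(X) = (3 + X)*(-⅒ + X) (b(X) = (X + (½)/(-5))*(3 + X) = (X + (½)*(-⅕))*(3 + X) = (X - ⅒)*(3 + X) = (-⅒ + X)*(3 + X) = (3 + X)*(-⅒ + X))
(-34 + (6 - 2*(-3)))*b(-3) = (-34 + (6 - 2*(-3)))*(-3/10 + (-3)² + (29/10)*(-3)) = (-34 + (6 + 6))*(-3/10 + 9 - 87/10) = (-34 + 12)*0 = -22*0 = 0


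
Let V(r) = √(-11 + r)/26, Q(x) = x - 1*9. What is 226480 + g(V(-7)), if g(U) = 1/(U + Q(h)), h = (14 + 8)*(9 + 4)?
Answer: 5873625496906/25934411 - 39*I*√2/25934411 ≈ 2.2648e+5 - 2.1267e-6*I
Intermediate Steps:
h = 286 (h = 22*13 = 286)
Q(x) = -9 + x (Q(x) = x - 9 = -9 + x)
V(r) = √(-11 + r)/26 (V(r) = √(-11 + r)*(1/26) = √(-11 + r)/26)
g(U) = 1/(277 + U) (g(U) = 1/(U + (-9 + 286)) = 1/(U + 277) = 1/(277 + U))
226480 + g(V(-7)) = 226480 + 1/(277 + √(-11 - 7)/26) = 226480 + 1/(277 + √(-18)/26) = 226480 + 1/(277 + (3*I*√2)/26) = 226480 + 1/(277 + 3*I*√2/26)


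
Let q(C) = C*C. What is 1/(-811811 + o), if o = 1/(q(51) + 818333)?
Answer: -820934/666443251473 ≈ -1.2318e-6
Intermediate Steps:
q(C) = C**2
o = 1/820934 (o = 1/(51**2 + 818333) = 1/(2601 + 818333) = 1/820934 ≈ 1.2181e-6)
1/(-811811 + o) = 1/(-811811 + 1/820934) = 1/(-666443251473/820934) = -820934/666443251473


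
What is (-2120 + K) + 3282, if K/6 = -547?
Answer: -2120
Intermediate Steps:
K = -3282 (K = 6*(-547) = -3282)
(-2120 + K) + 3282 = (-2120 - 3282) + 3282 = -5402 + 3282 = -2120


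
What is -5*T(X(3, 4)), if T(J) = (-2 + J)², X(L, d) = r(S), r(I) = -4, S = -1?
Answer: -180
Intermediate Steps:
X(L, d) = -4
-5*T(X(3, 4)) = -5*(-2 - 4)² = -5*(-6)² = -5*36 = -180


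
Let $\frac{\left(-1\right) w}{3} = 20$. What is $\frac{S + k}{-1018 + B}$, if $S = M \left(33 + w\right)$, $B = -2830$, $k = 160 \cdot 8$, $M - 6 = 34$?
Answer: $- \frac{25}{481} \approx -0.051975$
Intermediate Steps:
$w = -60$ ($w = \left(-3\right) 20 = -60$)
$M = 40$ ($M = 6 + 34 = 40$)
$k = 1280$
$S = -1080$ ($S = 40 \left(33 - 60\right) = 40 \left(-27\right) = -1080$)
$\frac{S + k}{-1018 + B} = \frac{-1080 + 1280}{-1018 - 2830} = \frac{200}{-3848} = 200 \left(- \frac{1}{3848}\right) = - \frac{25}{481}$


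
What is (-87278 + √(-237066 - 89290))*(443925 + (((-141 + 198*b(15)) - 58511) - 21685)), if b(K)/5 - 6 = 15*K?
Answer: -51692839284 + 1184556*I*√81589 ≈ -5.1693e+10 + 3.3835e+8*I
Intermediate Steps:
b(K) = 30 + 75*K (b(K) = 30 + 5*(15*K) = 30 + 75*K)
(-87278 + √(-237066 - 89290))*(443925 + (((-141 + 198*b(15)) - 58511) - 21685)) = (-87278 + √(-237066 - 89290))*(443925 + (((-141 + 198*(30 + 75*15)) - 58511) - 21685)) = (-87278 + √(-326356))*(443925 + (((-141 + 198*(30 + 1125)) - 58511) - 21685)) = (-87278 + 2*I*√81589)*(443925 + (((-141 + 198*1155) - 58511) - 21685)) = (-87278 + 2*I*√81589)*(443925 + (((-141 + 228690) - 58511) - 21685)) = (-87278 + 2*I*√81589)*(443925 + ((228549 - 58511) - 21685)) = (-87278 + 2*I*√81589)*(443925 + (170038 - 21685)) = (-87278 + 2*I*√81589)*(443925 + 148353) = (-87278 + 2*I*√81589)*592278 = -51692839284 + 1184556*I*√81589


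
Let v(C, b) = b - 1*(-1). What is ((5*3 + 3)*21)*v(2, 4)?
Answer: 1890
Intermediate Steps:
v(C, b) = 1 + b (v(C, b) = b + 1 = 1 + b)
((5*3 + 3)*21)*v(2, 4) = ((5*3 + 3)*21)*(1 + 4) = ((15 + 3)*21)*5 = (18*21)*5 = 378*5 = 1890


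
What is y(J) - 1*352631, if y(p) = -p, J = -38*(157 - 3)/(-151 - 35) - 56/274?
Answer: -4493269829/12741 ≈ -3.5266e+5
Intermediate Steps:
J = 398258/12741 (J = -38/((-186/154)) - 56*1/274 = -38/((-186*1/154)) - 28/137 = -38/(-93/77) - 28/137 = -38*(-77/93) - 28/137 = 2926/93 - 28/137 = 398258/12741 ≈ 31.258)
y(J) - 1*352631 = -1*398258/12741 - 1*352631 = -398258/12741 - 352631 = -4493269829/12741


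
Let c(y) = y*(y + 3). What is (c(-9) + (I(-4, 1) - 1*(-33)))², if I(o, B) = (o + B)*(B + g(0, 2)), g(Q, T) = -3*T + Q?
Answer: 10404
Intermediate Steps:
g(Q, T) = Q - 3*T
I(o, B) = (-6 + B)*(B + o) (I(o, B) = (o + B)*(B + (0 - 3*2)) = (B + o)*(B + (0 - 6)) = (B + o)*(B - 6) = (B + o)*(-6 + B) = (-6 + B)*(B + o))
c(y) = y*(3 + y)
(c(-9) + (I(-4, 1) - 1*(-33)))² = (-9*(3 - 9) + ((1² - 6*1 - 6*(-4) + 1*(-4)) - 1*(-33)))² = (-9*(-6) + ((1 - 6 + 24 - 4) + 33))² = (54 + (15 + 33))² = (54 + 48)² = 102² = 10404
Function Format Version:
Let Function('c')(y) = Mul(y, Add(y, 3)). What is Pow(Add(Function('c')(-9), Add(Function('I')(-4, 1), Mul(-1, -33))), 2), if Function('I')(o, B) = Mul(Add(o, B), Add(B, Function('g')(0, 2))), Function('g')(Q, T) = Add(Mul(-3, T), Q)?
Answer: 10404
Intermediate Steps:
Function('g')(Q, T) = Add(Q, Mul(-3, T))
Function('I')(o, B) = Mul(Add(-6, B), Add(B, o)) (Function('I')(o, B) = Mul(Add(o, B), Add(B, Add(0, Mul(-3, 2)))) = Mul(Add(B, o), Add(B, Add(0, -6))) = Mul(Add(B, o), Add(B, -6)) = Mul(Add(B, o), Add(-6, B)) = Mul(Add(-6, B), Add(B, o)))
Function('c')(y) = Mul(y, Add(3, y))
Pow(Add(Function('c')(-9), Add(Function('I')(-4, 1), Mul(-1, -33))), 2) = Pow(Add(Mul(-9, Add(3, -9)), Add(Add(Pow(1, 2), Mul(-6, 1), Mul(-6, -4), Mul(1, -4)), Mul(-1, -33))), 2) = Pow(Add(Mul(-9, -6), Add(Add(1, -6, 24, -4), 33)), 2) = Pow(Add(54, Add(15, 33)), 2) = Pow(Add(54, 48), 2) = Pow(102, 2) = 10404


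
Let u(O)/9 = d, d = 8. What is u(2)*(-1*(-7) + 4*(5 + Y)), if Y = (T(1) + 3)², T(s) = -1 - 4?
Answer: 3096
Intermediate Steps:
T(s) = -5
Y = 4 (Y = (-5 + 3)² = (-2)² = 4)
u(O) = 72 (u(O) = 9*8 = 72)
u(2)*(-1*(-7) + 4*(5 + Y)) = 72*(-1*(-7) + 4*(5 + 4)) = 72*(7 + 4*9) = 72*(7 + 36) = 72*43 = 3096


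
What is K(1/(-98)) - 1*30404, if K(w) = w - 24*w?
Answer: -2979569/98 ≈ -30404.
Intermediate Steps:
K(w) = -23*w (K(w) = w - 24*w = -23*w)
K(1/(-98)) - 1*30404 = -23/(-98) - 1*30404 = -23*(-1/98) - 30404 = 23/98 - 30404 = -2979569/98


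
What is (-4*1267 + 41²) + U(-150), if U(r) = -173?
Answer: -3560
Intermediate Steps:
(-4*1267 + 41²) + U(-150) = (-4*1267 + 41²) - 173 = (-5068 + 1681) - 173 = -3387 - 173 = -3560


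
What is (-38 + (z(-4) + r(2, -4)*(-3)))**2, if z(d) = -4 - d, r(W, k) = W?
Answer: 1936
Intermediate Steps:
(-38 + (z(-4) + r(2, -4)*(-3)))**2 = (-38 + ((-4 - 1*(-4)) + 2*(-3)))**2 = (-38 + ((-4 + 4) - 6))**2 = (-38 + (0 - 6))**2 = (-38 - 6)**2 = (-44)**2 = 1936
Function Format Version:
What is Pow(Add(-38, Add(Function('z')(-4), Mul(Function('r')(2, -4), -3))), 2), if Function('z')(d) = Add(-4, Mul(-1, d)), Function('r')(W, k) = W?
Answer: 1936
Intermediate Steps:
Pow(Add(-38, Add(Function('z')(-4), Mul(Function('r')(2, -4), -3))), 2) = Pow(Add(-38, Add(Add(-4, Mul(-1, -4)), Mul(2, -3))), 2) = Pow(Add(-38, Add(Add(-4, 4), -6)), 2) = Pow(Add(-38, Add(0, -6)), 2) = Pow(Add(-38, -6), 2) = Pow(-44, 2) = 1936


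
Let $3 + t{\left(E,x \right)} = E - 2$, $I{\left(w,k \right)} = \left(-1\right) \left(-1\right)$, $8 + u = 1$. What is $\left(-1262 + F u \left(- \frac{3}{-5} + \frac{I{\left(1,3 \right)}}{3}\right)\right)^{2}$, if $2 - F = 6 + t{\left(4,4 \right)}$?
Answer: $\frac{38588944}{25} \approx 1.5436 \cdot 10^{6}$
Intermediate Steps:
$u = -7$ ($u = -8 + 1 = -7$)
$I{\left(w,k \right)} = 1$
$t{\left(E,x \right)} = -5 + E$ ($t{\left(E,x \right)} = -3 + \left(E - 2\right) = -3 + \left(-2 + E\right) = -5 + E$)
$F = -3$ ($F = 2 - \left(6 + \left(-5 + 4\right)\right) = 2 - \left(6 - 1\right) = 2 - 5 = -3$)
$\left(-1262 + F u \left(- \frac{3}{-5} + \frac{I{\left(1,3 \right)}}{3}\right)\right)^{2} = \left(-1262 + \left(-3\right) \left(-7\right) \left(- \frac{3}{-5} + 1 \cdot \frac{1}{3}\right)\right)^{2} = \left(-1262 + 21 \left(\left(-3\right) \left(- \frac{1}{5}\right) + 1 \cdot \frac{1}{3}\right)\right)^{2} = \left(-1262 + 21 \left(\frac{3}{5} + \frac{1}{3}\right)\right)^{2} = \left(-1262 + 21 \cdot \frac{14}{15}\right)^{2} = \left(-1262 + \frac{98}{5}\right)^{2} = \left(- \frac{6212}{5}\right)^{2} = \frac{38588944}{25}$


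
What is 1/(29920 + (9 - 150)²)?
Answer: 1/49801 ≈ 2.0080e-5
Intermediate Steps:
1/(29920 + (9 - 150)²) = 1/(29920 + (-141)²) = 1/(29920 + 19881) = 1/49801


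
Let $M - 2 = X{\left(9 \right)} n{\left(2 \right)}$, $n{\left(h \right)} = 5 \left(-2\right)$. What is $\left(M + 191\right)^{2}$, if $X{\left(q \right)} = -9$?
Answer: $80089$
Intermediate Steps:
$n{\left(h \right)} = -10$
$M = 92$ ($M = 2 - -90 = 2 + 90 = 92$)
$\left(M + 191\right)^{2} = \left(92 + 191\right)^{2} = 283^{2} = 80089$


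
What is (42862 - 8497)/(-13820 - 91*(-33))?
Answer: -1185/373 ≈ -3.1769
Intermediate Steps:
(42862 - 8497)/(-13820 - 91*(-33)) = 34365/(-13820 + 3003) = 34365/(-10817) = 34365*(-1/10817) = -1185/373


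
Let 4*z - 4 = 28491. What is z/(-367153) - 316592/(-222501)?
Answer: 458610644309/326767638612 ≈ 1.4035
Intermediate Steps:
z = 28495/4 (z = 1 + (1/4)*28491 = 1 + 28491/4 = 28495/4 ≈ 7123.8)
z/(-367153) - 316592/(-222501) = (28495/4)/(-367153) - 316592/(-222501) = (28495/4)*(-1/367153) - 316592*(-1/222501) = -28495/1468612 + 316592/222501 = 458610644309/326767638612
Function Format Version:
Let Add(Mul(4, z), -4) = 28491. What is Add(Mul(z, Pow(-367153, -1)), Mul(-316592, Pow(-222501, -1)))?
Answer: Rational(458610644309, 326767638612) ≈ 1.4035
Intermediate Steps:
z = Rational(28495, 4) (z = Add(1, Mul(Rational(1, 4), 28491)) = Add(1, Rational(28491, 4)) = Rational(28495, 4) ≈ 7123.8)
Add(Mul(z, Pow(-367153, -1)), Mul(-316592, Pow(-222501, -1))) = Add(Mul(Rational(28495, 4), Pow(-367153, -1)), Mul(-316592, Pow(-222501, -1))) = Add(Mul(Rational(28495, 4), Rational(-1, 367153)), Mul(-316592, Rational(-1, 222501))) = Add(Rational(-28495, 1468612), Rational(316592, 222501)) = Rational(458610644309, 326767638612)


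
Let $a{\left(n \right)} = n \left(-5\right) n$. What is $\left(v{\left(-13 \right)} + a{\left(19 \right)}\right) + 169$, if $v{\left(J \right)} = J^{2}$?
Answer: $-1467$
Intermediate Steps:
$a{\left(n \right)} = - 5 n^{2}$ ($a{\left(n \right)} = - 5 n n = - 5 n^{2}$)
$\left(v{\left(-13 \right)} + a{\left(19 \right)}\right) + 169 = \left(\left(-13\right)^{2} - 5 \cdot 19^{2}\right) + 169 = \left(169 - 1805\right) + 169 = -1636 + 169 = -1467$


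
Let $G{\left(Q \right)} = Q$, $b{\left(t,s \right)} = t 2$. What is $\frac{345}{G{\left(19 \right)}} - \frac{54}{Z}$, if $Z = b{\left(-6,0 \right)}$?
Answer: $\frac{861}{38} \approx 22.658$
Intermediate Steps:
$b{\left(t,s \right)} = 2 t$
$Z = -12$ ($Z = 2 \left(-6\right) = -12$)
$\frac{345}{G{\left(19 \right)}} - \frac{54}{Z} = \frac{345}{19} - \frac{54}{-12} = 345 \cdot \frac{1}{19} - - \frac{9}{2} = \frac{345}{19} + \frac{9}{2} = \frac{861}{38}$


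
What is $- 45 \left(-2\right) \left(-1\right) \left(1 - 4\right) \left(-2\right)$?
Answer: $-540$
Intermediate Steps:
$- 45 \left(-2\right) \left(-1\right) \left(1 - 4\right) \left(-2\right) = - 45 \cdot 2 \left(\left(-3\right) \left(-2\right)\right) = - 45 \cdot 2 \cdot 6 = \left(-45\right) 12 = -540$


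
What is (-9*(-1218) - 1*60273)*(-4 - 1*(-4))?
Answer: 0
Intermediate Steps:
(-9*(-1218) - 1*60273)*(-4 - 1*(-4)) = (10962 - 60273)*(-4 + 4) = -49311*0 = 0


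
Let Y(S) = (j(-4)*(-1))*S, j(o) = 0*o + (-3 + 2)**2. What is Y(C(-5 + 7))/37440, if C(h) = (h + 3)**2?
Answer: -5/7488 ≈ -0.00066774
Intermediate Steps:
C(h) = (3 + h)**2
j(o) = 1 (j(o) = 0 + (-1)**2 = 0 + 1 = 1)
Y(S) = -S (Y(S) = (1*(-1))*S = -S)
Y(C(-5 + 7))/37440 = -(3 + (-5 + 7))**2/37440 = -(3 + 2)**2*(1/37440) = -1*5**2*(1/37440) = -1*25*(1/37440) = -25*1/37440 = -5/7488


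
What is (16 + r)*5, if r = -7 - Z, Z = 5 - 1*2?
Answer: 30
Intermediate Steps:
Z = 3 (Z = 5 - 2 = 3)
r = -10 (r = -7 - 1*3 = -7 - 3 = -10)
(16 + r)*5 = (16 - 10)*5 = 6*5 = 30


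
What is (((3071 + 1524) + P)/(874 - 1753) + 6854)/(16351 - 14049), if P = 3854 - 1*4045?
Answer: 1003377/337243 ≈ 2.9752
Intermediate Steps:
P = -191 (P = 3854 - 4045 = -191)
(((3071 + 1524) + P)/(874 - 1753) + 6854)/(16351 - 14049) = (((3071 + 1524) - 191)/(874 - 1753) + 6854)/(16351 - 14049) = ((4595 - 191)/(-879) + 6854)/2302 = (4404*(-1/879) + 6854)*(1/2302) = (-1468/293 + 6854)*(1/2302) = (2006754/293)*(1/2302) = 1003377/337243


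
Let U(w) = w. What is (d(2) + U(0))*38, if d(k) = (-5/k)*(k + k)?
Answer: -380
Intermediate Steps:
d(k) = -10 (d(k) = (-5/k)*(2*k) = -10)
(d(2) + U(0))*38 = (-10 + 0)*38 = -10*38 = -380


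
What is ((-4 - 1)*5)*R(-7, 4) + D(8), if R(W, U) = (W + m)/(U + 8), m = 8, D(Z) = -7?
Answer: -109/12 ≈ -9.0833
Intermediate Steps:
R(W, U) = (8 + W)/(8 + U) (R(W, U) = (W + 8)/(U + 8) = (8 + W)/(8 + U))
((-4 - 1)*5)*R(-7, 4) + D(8) = ((-4 - 1)*5)*((8 - 7)/(8 + 4)) - 7 = (-5*5)*(1/12) - 7 = -25/12 - 7 = -109/12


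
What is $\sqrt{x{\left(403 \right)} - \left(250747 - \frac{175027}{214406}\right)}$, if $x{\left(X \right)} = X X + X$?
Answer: $\frac{3 i \sqrt{449147613010522}}{214406} \approx 296.54 i$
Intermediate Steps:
$x{\left(X \right)} = X + X^{2}$ ($x{\left(X \right)} = X^{2} + X = X + X^{2}$)
$\sqrt{x{\left(403 \right)} - \left(250747 - \frac{175027}{214406}\right)} = \sqrt{403 \left(1 + 403\right) - \left(250747 - \frac{175027}{214406}\right)} = \sqrt{403 \cdot 404 + \left(-250747 + 175027 \cdot \frac{1}{214406}\right)} = \sqrt{162812 + \left(-250747 + \frac{175027}{214406}\right)} = \sqrt{162812 - \frac{53761486255}{214406}} = \sqrt{- \frac{18853616583}{214406}} = \frac{3 i \sqrt{449147613010522}}{214406}$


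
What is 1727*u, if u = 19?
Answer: 32813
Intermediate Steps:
1727*u = 1727*19 = 32813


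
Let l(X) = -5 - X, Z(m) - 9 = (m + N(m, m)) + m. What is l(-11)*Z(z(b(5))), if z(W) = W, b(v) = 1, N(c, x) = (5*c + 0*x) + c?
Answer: 102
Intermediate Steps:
N(c, x) = 6*c (N(c, x) = (5*c + 0) + c = 5*c + c = 6*c)
Z(m) = 9 + 8*m (Z(m) = 9 + ((m + 6*m) + m) = 9 + (7*m + m) = 9 + 8*m)
l(-11)*Z(z(b(5))) = (-5 - 1*(-11))*(9 + 8*1) = (-5 + 11)*(9 + 8) = 6*17 = 102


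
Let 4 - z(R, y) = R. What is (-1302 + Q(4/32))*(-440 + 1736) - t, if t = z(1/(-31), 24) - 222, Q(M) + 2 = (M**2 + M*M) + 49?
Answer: -100825735/62 ≈ -1.6262e+6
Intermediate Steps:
Q(M) = 47 + 2*M**2 (Q(M) = -2 + ((M**2 + M*M) + 49) = -2 + ((M**2 + M**2) + 49) = -2 + (2*M**2 + 49) = -2 + (49 + 2*M**2) = 47 + 2*M**2)
z(R, y) = 4 - R
t = -6757/31 (t = (4 - 1/(-31)) - 222 = (4 - 1*(-1/31)) - 222 = (4 + 1/31) - 222 = 125/31 - 222 = -6757/31 ≈ -217.97)
(-1302 + Q(4/32))*(-440 + 1736) - t = (-1302 + (47 + 2*(4/32)**2))*(-440 + 1736) - 1*(-6757/31) = (-1302 + (47 + 2*(4*(1/32))**2))*1296 + 6757/31 = (-1302 + (47 + 2*(1/8)**2))*1296 + 6757/31 = (-1302 + (47 + 2*(1/64)))*1296 + 6757/31 = (-1302 + (47 + 1/32))*1296 + 6757/31 = (-1302 + 1505/32)*1296 + 6757/31 = -40159/32*1296 + 6757/31 = -3252879/2 + 6757/31 = -100825735/62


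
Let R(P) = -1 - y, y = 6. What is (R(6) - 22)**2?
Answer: 841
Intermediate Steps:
R(P) = -7 (R(P) = -1 - 1*6 = -1 - 6 = -7)
(R(6) - 22)**2 = (-7 - 22)**2 = (-29)**2 = 841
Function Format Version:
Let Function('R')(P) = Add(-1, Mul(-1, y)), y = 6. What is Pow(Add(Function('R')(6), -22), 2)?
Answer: 841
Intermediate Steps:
Function('R')(P) = -7 (Function('R')(P) = Add(-1, Mul(-1, 6)) = Add(-1, -6) = -7)
Pow(Add(Function('R')(6), -22), 2) = Pow(Add(-7, -22), 2) = Pow(-29, 2) = 841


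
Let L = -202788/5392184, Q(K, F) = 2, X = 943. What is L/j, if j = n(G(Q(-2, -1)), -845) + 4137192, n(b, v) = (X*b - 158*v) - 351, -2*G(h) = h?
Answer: -16899/1918452792256 ≈ -8.8087e-9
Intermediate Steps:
G(h) = -h/2
n(b, v) = -351 - 158*v + 943*b (n(b, v) = (943*b - 158*v) - 351 = (-158*v + 943*b) - 351 = -351 - 158*v + 943*b)
j = 4269408 (j = (-351 - 158*(-845) + 943*(-1/2*2)) + 4137192 = (-351 + 133510 + 943*(-1)) + 4137192 = (-351 + 133510 - 943) + 4137192 = 132216 + 4137192 = 4269408)
L = -50697/1348046 (L = -202788*1/5392184 = -50697/1348046 ≈ -0.037608)
L/j = -50697/1348046/4269408 = -50697/1348046*1/4269408 = -16899/1918452792256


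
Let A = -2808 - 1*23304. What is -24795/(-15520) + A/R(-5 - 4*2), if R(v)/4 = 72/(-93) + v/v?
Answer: -628115559/21728 ≈ -28908.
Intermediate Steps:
A = -26112 (A = -2808 - 23304 = -26112)
R(v) = 28/31 (R(v) = 4*(72/(-93) + v/v) = 4*(72*(-1/93) + 1) = 4*(-24/31 + 1) = 4*(7/31) = 28/31)
-24795/(-15520) + A/R(-5 - 4*2) = -24795/(-15520) - 26112/28/31 = -24795*(-1/15520) - 26112*31/28 = 4959/3104 - 202368/7 = -628115559/21728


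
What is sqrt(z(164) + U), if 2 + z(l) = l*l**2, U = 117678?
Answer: 6*sqrt(125795) ≈ 2128.1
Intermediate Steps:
z(l) = -2 + l**3 (z(l) = -2 + l*l**2 = -2 + l**3)
sqrt(z(164) + U) = sqrt((-2 + 164**3) + 117678) = sqrt((-2 + 4410944) + 117678) = sqrt(4410942 + 117678) = sqrt(4528620) = 6*sqrt(125795)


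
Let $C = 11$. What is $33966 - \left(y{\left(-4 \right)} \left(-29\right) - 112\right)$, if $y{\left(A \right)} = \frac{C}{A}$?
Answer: $\frac{135993}{4} \approx 33998.0$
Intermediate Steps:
$y{\left(A \right)} = \frac{11}{A}$
$33966 - \left(y{\left(-4 \right)} \left(-29\right) - 112\right) = 33966 - \left(\frac{11}{-4} \left(-29\right) - 112\right) = 33966 - \left(11 \left(- \frac{1}{4}\right) \left(-29\right) - 112\right) = 33966 - \left(\left(- \frac{11}{4}\right) \left(-29\right) - 112\right) = 33966 - \left(\frac{319}{4} - 112\right) = 33966 - - \frac{129}{4} = 33966 + \frac{129}{4} = \frac{135993}{4}$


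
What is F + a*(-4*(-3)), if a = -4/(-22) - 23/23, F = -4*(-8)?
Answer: 244/11 ≈ 22.182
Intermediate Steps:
F = 32
a = -9/11 (a = -4*(-1/22) - 23*1/23 = 2/11 - 1 = -9/11 ≈ -0.81818)
F + a*(-4*(-3)) = 32 - (-36)*(-3)/11 = 32 - 9/11*12 = 32 - 108/11 = 244/11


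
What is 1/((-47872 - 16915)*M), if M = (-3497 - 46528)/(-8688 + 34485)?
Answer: 8599/1080323225 ≈ 7.9597e-6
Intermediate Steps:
M = -16675/8599 (M = -50025/25797 = -50025*1/25797 = -16675/8599 ≈ -1.9392)
1/((-47872 - 16915)*M) = 1/((-47872 - 16915)*(-16675/8599)) = -8599/16675/(-64787) = -1/64787*(-8599/16675) = 8599/1080323225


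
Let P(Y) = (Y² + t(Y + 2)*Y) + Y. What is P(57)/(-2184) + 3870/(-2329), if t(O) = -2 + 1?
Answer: -5339667/1695512 ≈ -3.1493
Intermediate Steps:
t(O) = -1
P(Y) = Y² (P(Y) = (Y² - Y) + Y = Y²)
P(57)/(-2184) + 3870/(-2329) = 57²/(-2184) + 3870/(-2329) = 3249*(-1/2184) + 3870*(-1/2329) = -1083/728 - 3870/2329 = -5339667/1695512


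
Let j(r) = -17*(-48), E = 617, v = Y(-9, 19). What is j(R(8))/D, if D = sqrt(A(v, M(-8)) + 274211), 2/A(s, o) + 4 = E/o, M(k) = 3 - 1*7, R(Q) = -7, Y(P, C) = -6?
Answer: 816*sqrt(109873326315)/173575555 ≈ 1.5583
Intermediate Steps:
v = -6
M(k) = -4 (M(k) = 3 - 7 = -4)
j(r) = 816
A(s, o) = 2/(-4 + 617/o)
D = sqrt(109873326315)/633 (D = sqrt(-2*(-4)/(-617 + 4*(-4)) + 274211) = sqrt(-2*(-4)/(-617 - 16) + 274211) = sqrt(-2*(-4)/(-633) + 274211) = sqrt(-2*(-4)*(-1/633) + 274211) = sqrt(-8/633 + 274211) = sqrt(173575555/633) = sqrt(109873326315)/633 ≈ 523.65)
j(R(8))/D = 816/((sqrt(109873326315)/633)) = 816*(sqrt(109873326315)/173575555) = 816*sqrt(109873326315)/173575555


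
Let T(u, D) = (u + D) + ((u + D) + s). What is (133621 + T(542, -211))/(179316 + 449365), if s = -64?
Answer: 134219/628681 ≈ 0.21349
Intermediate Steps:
T(u, D) = -64 + 2*D + 2*u (T(u, D) = (u + D) + ((u + D) - 64) = (D + u) + ((D + u) - 64) = (D + u) + (-64 + D + u) = -64 + 2*D + 2*u)
(133621 + T(542, -211))/(179316 + 449365) = (133621 + (-64 + 2*(-211) + 2*542))/(179316 + 449365) = (133621 + (-64 - 422 + 1084))/628681 = (133621 + 598)*(1/628681) = 134219*(1/628681) = 134219/628681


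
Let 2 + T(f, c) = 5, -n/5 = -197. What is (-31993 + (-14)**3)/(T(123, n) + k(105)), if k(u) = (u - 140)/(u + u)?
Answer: -208422/17 ≈ -12260.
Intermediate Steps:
n = 985 (n = -5*(-197) = 985)
k(u) = (-140 + u)/(2*u) (k(u) = (-140 + u)/((2*u)) = (-140 + u)*(1/(2*u)) = (-140 + u)/(2*u))
T(f, c) = 3 (T(f, c) = -2 + 5 = 3)
(-31993 + (-14)**3)/(T(123, n) + k(105)) = (-31993 + (-14)**3)/(3 + (1/2)*(-140 + 105)/105) = (-31993 - 2744)/(3 + (1/2)*(1/105)*(-35)) = -34737/(3 - 1/6) = -34737/17/6 = -34737*6/17 = -208422/17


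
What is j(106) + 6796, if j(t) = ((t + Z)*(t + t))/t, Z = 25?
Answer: 7058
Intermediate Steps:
j(t) = 50 + 2*t (j(t) = ((t + 25)*(t + t))/t = ((25 + t)*(2*t))/t = (2*t*(25 + t))/t = 50 + 2*t)
j(106) + 6796 = (50 + 2*106) + 6796 = (50 + 212) + 6796 = 262 + 6796 = 7058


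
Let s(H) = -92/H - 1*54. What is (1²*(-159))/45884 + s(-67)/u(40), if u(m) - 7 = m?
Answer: -162287675/144488716 ≈ -1.1232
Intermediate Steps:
u(m) = 7 + m
s(H) = -54 - 92/H (s(H) = -92/H - 54 = -54 - 92/H)
(1²*(-159))/45884 + s(-67)/u(40) = (1²*(-159))/45884 + (-54 - 92/(-67))/(7 + 40) = (1*(-159))*(1/45884) + (-54 - 92*(-1/67))/47 = -159*1/45884 + (-54 + 92/67)*(1/47) = -159/45884 - 3526/67*1/47 = -159/45884 - 3526/3149 = -162287675/144488716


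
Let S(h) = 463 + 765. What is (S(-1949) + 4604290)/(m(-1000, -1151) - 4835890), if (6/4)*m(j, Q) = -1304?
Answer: -6908277/7255139 ≈ -0.95219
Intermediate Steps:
m(j, Q) = -2608/3 (m(j, Q) = (⅔)*(-1304) = -2608/3)
S(h) = 1228
(S(-1949) + 4604290)/(m(-1000, -1151) - 4835890) = (1228 + 4604290)/(-2608/3 - 4835890) = 4605518/(-14510278/3) = 4605518*(-3/14510278) = -6908277/7255139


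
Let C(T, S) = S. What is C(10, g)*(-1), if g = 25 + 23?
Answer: -48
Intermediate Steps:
g = 48
C(10, g)*(-1) = 48*(-1) = -48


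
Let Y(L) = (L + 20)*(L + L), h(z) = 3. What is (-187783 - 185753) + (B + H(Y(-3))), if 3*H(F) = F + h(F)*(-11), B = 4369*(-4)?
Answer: -391057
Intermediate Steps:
Y(L) = 2*L*(20 + L) (Y(L) = (20 + L)*(2*L) = 2*L*(20 + L))
B = -17476
H(F) = -11 + F/3 (H(F) = (F + 3*(-11))/3 = (F - 33)/3 = (-33 + F)/3 = -11 + F/3)
(-187783 - 185753) + (B + H(Y(-3))) = (-187783 - 185753) + (-17476 + (-11 + (2*(-3)*(20 - 3))/3)) = -373536 + (-17476 + (-11 + (2*(-3)*17)/3)) = -373536 + (-17476 + (-11 + (⅓)*(-102))) = -373536 + (-17476 + (-11 - 34)) = -373536 + (-17476 - 45) = -373536 - 17521 = -391057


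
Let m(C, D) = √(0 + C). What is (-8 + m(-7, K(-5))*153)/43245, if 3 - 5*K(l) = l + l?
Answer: -8/43245 + 17*I*√7/4805 ≈ -0.00018499 + 0.0093606*I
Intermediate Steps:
K(l) = ⅗ - 2*l/5 (K(l) = ⅗ - (l + l)/5 = ⅗ - 2*l/5)
m(C, D) = √C
(-8 + m(-7, K(-5))*153)/43245 = (-8 + √(-7)*153)/43245 = (-8 + (I*√7)*153)*(1/43245) = (-8 + 153*I*√7)*(1/43245) = -8/43245 + 17*I*√7/4805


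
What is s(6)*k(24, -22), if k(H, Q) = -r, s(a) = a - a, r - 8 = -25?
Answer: 0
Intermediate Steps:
r = -17 (r = 8 - 25 = -17)
s(a) = 0
k(H, Q) = 17 (k(H, Q) = -1*(-17) = 17)
s(6)*k(24, -22) = 0*17 = 0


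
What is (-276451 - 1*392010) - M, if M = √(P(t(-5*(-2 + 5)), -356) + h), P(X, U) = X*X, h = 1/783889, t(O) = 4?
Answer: -668461 - 5*√393268488521/783889 ≈ -6.6847e+5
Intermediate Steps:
h = 1/783889 ≈ 1.2757e-6
P(X, U) = X²
M = 5*√393268488521/783889 (M = √(4² + 1/783889) = √(16 + 1/783889) = √(12542225/783889) = 5*√393268488521/783889 ≈ 4.0000)
(-276451 - 1*392010) - M = (-276451 - 1*392010) - 5*√393268488521/783889 = (-276451 - 392010) - 5*√393268488521/783889 = -668461 - 5*√393268488521/783889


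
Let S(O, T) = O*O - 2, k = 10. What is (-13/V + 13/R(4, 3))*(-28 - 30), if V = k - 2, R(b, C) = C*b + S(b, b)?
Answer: 261/4 ≈ 65.250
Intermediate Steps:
S(O, T) = -2 + O**2 (S(O, T) = O**2 - 2 = -2 + O**2)
R(b, C) = -2 + b**2 + C*b (R(b, C) = C*b + (-2 + b**2) = -2 + b**2 + C*b)
V = 8 (V = 10 - 2 = 8)
(-13/V + 13/R(4, 3))*(-28 - 30) = (-13/8 + 13/(-2 + 4**2 + 3*4))*(-28 - 30) = (-13*1/8 + 13/(-2 + 16 + 12))*(-58) = (-13/8 + 13/26)*(-58) = (-13/8 + 13*(1/26))*(-58) = (-13/8 + 1/2)*(-58) = -9/8*(-58) = 261/4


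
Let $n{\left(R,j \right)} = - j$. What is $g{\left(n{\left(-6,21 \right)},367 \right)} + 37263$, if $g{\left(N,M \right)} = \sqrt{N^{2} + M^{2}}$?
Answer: $37263 + \sqrt{135130} \approx 37631.0$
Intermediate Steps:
$g{\left(N,M \right)} = \sqrt{M^{2} + N^{2}}$
$g{\left(n{\left(-6,21 \right)},367 \right)} + 37263 = \sqrt{367^{2} + \left(\left(-1\right) 21\right)^{2}} + 37263 = \sqrt{134689 + \left(-21\right)^{2}} + 37263 = \sqrt{134689 + 441} + 37263 = \sqrt{135130} + 37263 = 37263 + \sqrt{135130}$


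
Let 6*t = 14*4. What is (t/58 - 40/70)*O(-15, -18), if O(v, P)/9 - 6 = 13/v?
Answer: -550/29 ≈ -18.966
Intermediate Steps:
O(v, P) = 54 + 117/v (O(v, P) = 54 + 9*(13/v) = 54 + 117/v)
t = 28/3 (t = (14*4)/6 = (1/6)*56 = 28/3 ≈ 9.3333)
(t/58 - 40/70)*O(-15, -18) = ((28/3)/58 - 40/70)*(54 + 117/(-15)) = ((28/3)*(1/58) - 40*1/70)*(54 + 117*(-1/15)) = (14/87 - 4/7)*(54 - 39/5) = -250/609*231/5 = -550/29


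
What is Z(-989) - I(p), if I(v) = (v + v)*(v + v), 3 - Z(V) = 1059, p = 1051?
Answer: -4419460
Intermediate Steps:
Z(V) = -1056 (Z(V) = 3 - 1*1059 = 3 - 1059 = -1056)
I(v) = 4*v**2 (I(v) = (2*v)*(2*v) = 4*v**2)
Z(-989) - I(p) = -1056 - 4*1051**2 = -1056 - 4*1104601 = -1056 - 1*4418404 = -1056 - 4418404 = -4419460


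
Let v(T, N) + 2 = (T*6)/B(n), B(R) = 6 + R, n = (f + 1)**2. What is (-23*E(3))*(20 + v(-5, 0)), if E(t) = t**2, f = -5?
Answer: -37881/11 ≈ -3443.7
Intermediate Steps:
n = 16 (n = (-5 + 1)**2 = (-4)**2 = 16)
v(T, N) = -2 + 3*T/11 (v(T, N) = -2 + (T*6)/(6 + 16) = -2 + (6*T)/22 = -2 + (6*T)*(1/22) = -2 + 3*T/11)
(-23*E(3))*(20 + v(-5, 0)) = (-23*3**2)*(20 + (-2 + (3/11)*(-5))) = (-23*9)*(20 + (-2 - 15/11)) = -207*(20 - 37/11) = -207*183/11 = -37881/11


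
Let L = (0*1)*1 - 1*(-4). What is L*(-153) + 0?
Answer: -612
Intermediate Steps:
L = 4 (L = 0*1 + 4 = 0 + 4 = 4)
L*(-153) + 0 = 4*(-153) + 0 = -612 + 0 = -612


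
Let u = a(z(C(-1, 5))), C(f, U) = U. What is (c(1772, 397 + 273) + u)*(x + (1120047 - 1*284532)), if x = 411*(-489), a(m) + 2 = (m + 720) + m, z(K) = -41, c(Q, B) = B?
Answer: 828704016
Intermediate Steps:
a(m) = 718 + 2*m (a(m) = -2 + ((m + 720) + m) = -2 + ((720 + m) + m) = -2 + (720 + 2*m) = 718 + 2*m)
u = 636 (u = 718 + 2*(-41) = 718 - 82 = 636)
x = -200979
(c(1772, 397 + 273) + u)*(x + (1120047 - 1*284532)) = ((397 + 273) + 636)*(-200979 + (1120047 - 1*284532)) = (670 + 636)*(-200979 + (1120047 - 284532)) = 1306*(-200979 + 835515) = 1306*634536 = 828704016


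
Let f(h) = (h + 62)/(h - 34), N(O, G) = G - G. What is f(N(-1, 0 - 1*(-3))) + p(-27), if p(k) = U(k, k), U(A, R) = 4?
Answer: 37/17 ≈ 2.1765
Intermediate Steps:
p(k) = 4
N(O, G) = 0
f(h) = (62 + h)/(-34 + h)
f(N(-1, 0 - 1*(-3))) + p(-27) = (62 + 0)/(-34 + 0) + 4 = 62/(-34) + 4 = -1/34*62 + 4 = -31/17 + 4 = 37/17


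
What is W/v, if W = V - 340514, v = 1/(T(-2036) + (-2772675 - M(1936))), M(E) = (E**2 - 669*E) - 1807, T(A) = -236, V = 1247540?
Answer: -4738318336416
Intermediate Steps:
M(E) = -1807 + E**2 - 669*E
v = -1/5224016 (v = 1/(-236 + (-2772675 - (-1807 + 1936**2 - 669*1936))) = 1/(-236 + (-2772675 - (-1807 + 3748096 - 1295184))) = 1/(-236 + (-2772675 - 1*2451105)) = 1/(-236 + (-2772675 - 2451105)) = 1/(-236 - 5223780) = 1/(-5224016) = -1/5224016 ≈ -1.9142e-7)
W = 907026 (W = 1247540 - 340514 = 907026)
W/v = 907026/(-1/5224016) = 907026*(-5224016) = -4738318336416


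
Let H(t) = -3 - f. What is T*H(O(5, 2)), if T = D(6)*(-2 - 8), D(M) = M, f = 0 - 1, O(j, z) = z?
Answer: 120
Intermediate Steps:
f = -1
T = -60 (T = 6*(-2 - 8) = 6*(-10) = -60)
H(t) = -2 (H(t) = -3 - 1*(-1) = -3 + 1 = -2)
T*H(O(5, 2)) = -60*(-2) = 120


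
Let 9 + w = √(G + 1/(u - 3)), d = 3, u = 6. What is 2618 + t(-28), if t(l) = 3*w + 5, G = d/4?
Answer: 2596 + √39/2 ≈ 2599.1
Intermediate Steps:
G = ¾ (G = 3/4 = 3*(¼) = ¾ ≈ 0.75000)
w = -9 + √39/6 (w = -9 + √(¾ + 1/(6 - 3)) = -9 + √(¾ + 1/3) = -9 + √(¾ + ⅓) = -9 + √(13/12) = -9 + √39/6 ≈ -7.9592)
t(l) = -22 + √39/2 (t(l) = 3*(-9 + √39/6) + 5 = (-27 + √39/2) + 5 = -22 + √39/2)
2618 + t(-28) = 2618 + (-22 + √39/2) = 2596 + √39/2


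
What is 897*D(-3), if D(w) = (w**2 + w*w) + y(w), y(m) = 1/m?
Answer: 15847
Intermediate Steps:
D(w) = 1/w + 2*w**2 (D(w) = (w**2 + w*w) + 1/w = (w**2 + w**2) + 1/w = 2*w**2 + 1/w = 1/w + 2*w**2)
897*D(-3) = 897*((1 + 2*(-3)**3)/(-3)) = 897*(-(1 + 2*(-27))/3) = 897*(-(1 - 54)/3) = 897*(-1/3*(-53)) = 897*(53/3) = 15847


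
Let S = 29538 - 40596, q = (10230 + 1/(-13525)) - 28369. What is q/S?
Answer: 6456052/3935775 ≈ 1.6404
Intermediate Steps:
q = -245329976/13525 (q = (10230 - 1/13525) - 28369 = 138360749/13525 - 28369 = -245329976/13525 ≈ -18139.)
S = -11058
q/S = -245329976/13525/(-11058) = -245329976/13525*(-1/11058) = 6456052/3935775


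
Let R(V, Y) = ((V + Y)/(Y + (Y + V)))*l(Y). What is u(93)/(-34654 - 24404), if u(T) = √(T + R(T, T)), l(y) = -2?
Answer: -5*√33/177174 ≈ -0.00016212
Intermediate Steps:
R(V, Y) = -2*(V + Y)/(V + 2*Y) (R(V, Y) = ((V + Y)/(Y + (Y + V)))*(-2) = ((V + Y)/(Y + (V + Y)))*(-2) = ((V + Y)/(V + 2*Y))*(-2) = -2*(V + Y)/(V + 2*Y))
u(T) = √(-4/3 + T) (u(T) = √(T + 2*(-T - T)/(T + 2*T)) = √(T + 2*(-2*T)/((3*T))) = √(T + 2*(1/(3*T))*(-2*T)) = √(T - 4/3) = √(-4/3 + T))
u(93)/(-34654 - 24404) = (√(-12 + 9*93)/3)/(-34654 - 24404) = (√(-12 + 837)/3)/(-59058) = (√825/3)*(-1/59058) = ((5*√33)/3)*(-1/59058) = (5*√33/3)*(-1/59058) = -5*√33/177174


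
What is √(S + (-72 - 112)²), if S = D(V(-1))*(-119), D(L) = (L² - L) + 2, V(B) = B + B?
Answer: 6*√914 ≈ 181.39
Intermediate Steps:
V(B) = 2*B
D(L) = 2 + L² - L
S = -952 (S = (2 + (2*(-1))² - 2*(-1))*(-119) = (2 + (-2)² - 1*(-2))*(-119) = (2 + 4 + 2)*(-119) = 8*(-119) = -952)
√(S + (-72 - 112)²) = √(-952 + (-72 - 112)²) = √(-952 + (-184)²) = √(-952 + 33856) = √32904 = 6*√914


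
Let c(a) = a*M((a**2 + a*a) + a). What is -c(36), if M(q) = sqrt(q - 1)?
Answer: -36*sqrt(2627) ≈ -1845.2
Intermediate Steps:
M(q) = sqrt(-1 + q)
c(a) = a*sqrt(-1 + a + 2*a**2) (c(a) = a*sqrt(-1 + ((a**2 + a*a) + a)) = a*sqrt(-1 + ((a**2 + a**2) + a)) = a*sqrt(-1 + (2*a**2 + a)) = a*sqrt(-1 + (a + 2*a**2)) = a*sqrt(-1 + a + 2*a**2))
-c(36) = -36*sqrt(-1 + 36*(1 + 2*36)) = -36*sqrt(-1 + 36*(1 + 72)) = -36*sqrt(-1 + 36*73) = -36*sqrt(-1 + 2628) = -36*sqrt(2627)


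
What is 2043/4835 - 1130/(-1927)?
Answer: 9400411/9317045 ≈ 1.0089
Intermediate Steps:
2043/4835 - 1130/(-1927) = 2043*(1/4835) - 1130*(-1/1927) = 2043/4835 + 1130/1927 = 9400411/9317045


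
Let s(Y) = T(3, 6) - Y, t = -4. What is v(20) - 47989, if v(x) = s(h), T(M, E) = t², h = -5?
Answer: -47968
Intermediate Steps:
T(M, E) = 16 (T(M, E) = (-4)² = 16)
s(Y) = 16 - Y
v(x) = 21 (v(x) = 16 - 1*(-5) = 16 + 5 = 21)
v(20) - 47989 = 21 - 47989 = -47968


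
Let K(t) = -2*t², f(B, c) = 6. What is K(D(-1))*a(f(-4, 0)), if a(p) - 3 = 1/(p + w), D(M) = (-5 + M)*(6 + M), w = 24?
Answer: -5460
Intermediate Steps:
a(p) = 3 + 1/(24 + p) (a(p) = 3 + 1/(p + 24) = 3 + 1/(24 + p))
K(D(-1))*a(f(-4, 0)) = (-2*(-30 - 1 + (-1)²)²)*((73 + 3*6)/(24 + 6)) = (-2*(-30 - 1 + 1)²)*((73 + 18)/30) = (-2*(-30)²)*((1/30)*91) = -2*900*(91/30) = -1800*91/30 = -5460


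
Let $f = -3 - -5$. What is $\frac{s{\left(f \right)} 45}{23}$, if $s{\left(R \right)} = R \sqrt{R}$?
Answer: $\frac{90 \sqrt{2}}{23} \approx 5.5339$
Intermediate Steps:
$f = 2$ ($f = -3 + 5 = 2$)
$s{\left(R \right)} = R^{\frac{3}{2}}$
$\frac{s{\left(f \right)} 45}{23} = \frac{2^{\frac{3}{2}} \cdot 45}{23} = 2 \sqrt{2} \cdot 45 \cdot \frac{1}{23} = 90 \sqrt{2} \cdot \frac{1}{23} = \frac{90 \sqrt{2}}{23}$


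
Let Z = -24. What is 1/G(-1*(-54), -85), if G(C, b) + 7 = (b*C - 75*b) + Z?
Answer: 1/1754 ≈ 0.00057013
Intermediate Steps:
G(C, b) = -31 - 75*b + C*b (G(C, b) = -7 + ((b*C - 75*b) - 24) = -7 + ((C*b - 75*b) - 24) = -7 + ((-75*b + C*b) - 24) = -7 + (-24 - 75*b + C*b) = -31 - 75*b + C*b)
1/G(-1*(-54), -85) = 1/(-31 - 75*(-85) - 1*(-54)*(-85)) = 1/(-31 + 6375 + 54*(-85)) = 1/(-31 + 6375 - 4590) = 1/1754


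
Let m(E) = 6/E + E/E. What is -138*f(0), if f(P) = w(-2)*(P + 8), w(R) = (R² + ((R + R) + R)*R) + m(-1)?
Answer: -12144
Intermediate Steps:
m(E) = 1 + 6/E (m(E) = 6/E + 1 = 1 + 6/E)
w(R) = -5 + 4*R² (w(R) = (R² + ((R + R) + R)*R) + (6 - 1)/(-1) = (R² + (2*R + R)*R) - 1*5 = (R² + (3*R)*R) - 5 = (R² + 3*R²) - 5 = 4*R² - 5 = -5 + 4*R²)
f(P) = 88 + 11*P (f(P) = (-5 + 4*(-2)²)*(P + 8) = (-5 + 4*4)*(8 + P) = (-5 + 16)*(8 + P) = 11*(8 + P) = 88 + 11*P)
-138*f(0) = -138*(88 + 11*0) = -138*(88 + 0) = -138*88 = -12144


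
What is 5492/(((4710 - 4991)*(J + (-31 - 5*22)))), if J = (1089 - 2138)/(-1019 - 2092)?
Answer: 8542806/61483081 ≈ 0.13895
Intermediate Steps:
J = 1049/3111 (J = -1049/(-3111) = -1049*(-1/3111) = 1049/3111 ≈ 0.33719)
5492/(((4710 - 4991)*(J + (-31 - 5*22)))) = 5492/(((4710 - 4991)*(1049/3111 + (-31 - 5*22)))) = 5492/((-281*(1049/3111 + (-31 - 110)))) = 5492/((-281*(1049/3111 - 141))) = 5492/((-281*(-437602/3111))) = 5492/(122966162/3111) = 5492*(3111/122966162) = 8542806/61483081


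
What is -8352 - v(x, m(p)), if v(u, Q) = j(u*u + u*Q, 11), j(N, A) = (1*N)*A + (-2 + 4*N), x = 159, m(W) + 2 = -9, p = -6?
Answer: -361330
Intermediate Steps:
m(W) = -11 (m(W) = -2 - 9 = -11)
j(N, A) = -2 + 4*N + A*N (j(N, A) = N*A + (-2 + 4*N) = A*N + (-2 + 4*N) = -2 + 4*N + A*N)
v(u, Q) = -2 + 15*u**2 + 15*Q*u (v(u, Q) = -2 + 4*(u*u + u*Q) + 11*(u*u + u*Q) = -2 + 4*(u**2 + Q*u) + 11*(u**2 + Q*u) = -2 + (4*u**2 + 4*Q*u) + (11*u**2 + 11*Q*u) = -2 + 15*u**2 + 15*Q*u)
-8352 - v(x, m(p)) = -8352 - (-2 + 15*159*(-11 + 159)) = -8352 - (-2 + 15*159*148) = -8352 - (-2 + 352980) = -8352 - 1*352978 = -8352 - 352978 = -361330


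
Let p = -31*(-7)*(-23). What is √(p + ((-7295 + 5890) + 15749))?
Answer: √9353 ≈ 96.711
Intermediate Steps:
p = -4991 (p = 217*(-23) = -4991)
√(p + ((-7295 + 5890) + 15749)) = √(-4991 + ((-7295 + 5890) + 15749)) = √(-4991 + (-1405 + 15749)) = √(-4991 + 14344) = √9353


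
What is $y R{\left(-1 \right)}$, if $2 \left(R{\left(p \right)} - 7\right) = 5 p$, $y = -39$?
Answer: $- \frac{351}{2} \approx -175.5$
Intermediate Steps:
$R{\left(p \right)} = 7 + \frac{5 p}{2}$
$y R{\left(-1 \right)} = - 39 \left(7 + \frac{5}{2} \left(-1\right)\right) = - 39 \left(7 - \frac{5}{2}\right) = \left(-39\right) \frac{9}{2} = - \frac{351}{2}$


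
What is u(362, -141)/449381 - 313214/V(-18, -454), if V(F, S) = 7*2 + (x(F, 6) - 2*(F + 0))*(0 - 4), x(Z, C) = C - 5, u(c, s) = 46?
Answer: 70376213349/30108527 ≈ 2337.4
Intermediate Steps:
x(Z, C) = -5 + C
V(F, S) = 10 + 8*F (V(F, S) = 7*2 + ((-5 + 6) - 2*(F + 0))*(0 - 4) = 14 + (1 - 2*F)*(-4) = 14 + (-4 + 8*F) = 10 + 8*F)
u(362, -141)/449381 - 313214/V(-18, -454) = 46/449381 - 313214/(10 + 8*(-18)) = 46*(1/449381) - 313214/(10 - 144) = 46/449381 - 313214/(-134) = 46/449381 - 313214*(-1/134) = 46/449381 + 156607/67 = 70376213349/30108527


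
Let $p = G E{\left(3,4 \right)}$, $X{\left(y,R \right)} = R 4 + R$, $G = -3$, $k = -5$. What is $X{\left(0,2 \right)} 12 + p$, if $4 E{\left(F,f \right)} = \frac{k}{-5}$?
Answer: $\frac{477}{4} \approx 119.25$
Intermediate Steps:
$E{\left(F,f \right)} = \frac{1}{4}$ ($E{\left(F,f \right)} = \frac{\left(-5\right) \frac{1}{-5}}{4} = \frac{\left(-5\right) \left(- \frac{1}{5}\right)}{4} = \frac{1}{4} \cdot 1 = \frac{1}{4}$)
$X{\left(y,R \right)} = 5 R$ ($X{\left(y,R \right)} = 4 R + R = 5 R$)
$p = - \frac{3}{4}$ ($p = \left(-3\right) \frac{1}{4} = - \frac{3}{4} \approx -0.75$)
$X{\left(0,2 \right)} 12 + p = 5 \cdot 2 \cdot 12 - \frac{3}{4} = 10 \cdot 12 - \frac{3}{4} = 120 - \frac{3}{4} = \frac{477}{4}$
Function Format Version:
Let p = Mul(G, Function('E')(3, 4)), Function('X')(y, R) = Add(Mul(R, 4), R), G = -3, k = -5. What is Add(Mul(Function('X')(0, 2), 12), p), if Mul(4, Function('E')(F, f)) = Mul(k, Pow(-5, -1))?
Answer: Rational(477, 4) ≈ 119.25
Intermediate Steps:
Function('E')(F, f) = Rational(1, 4) (Function('E')(F, f) = Mul(Rational(1, 4), Mul(-5, Pow(-5, -1))) = Mul(Rational(1, 4), Mul(-5, Rational(-1, 5))) = Mul(Rational(1, 4), 1) = Rational(1, 4))
Function('X')(y, R) = Mul(5, R) (Function('X')(y, R) = Add(Mul(4, R), R) = Mul(5, R))
p = Rational(-3, 4) (p = Mul(-3, Rational(1, 4)) = Rational(-3, 4) ≈ -0.75000)
Add(Mul(Function('X')(0, 2), 12), p) = Add(Mul(Mul(5, 2), 12), Rational(-3, 4)) = Add(Mul(10, 12), Rational(-3, 4)) = Add(120, Rational(-3, 4)) = Rational(477, 4)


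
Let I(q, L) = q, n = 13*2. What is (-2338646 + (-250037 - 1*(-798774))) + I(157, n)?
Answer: -1789752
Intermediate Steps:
n = 26
(-2338646 + (-250037 - 1*(-798774))) + I(157, n) = (-2338646 + (-250037 - 1*(-798774))) + 157 = (-2338646 + (-250037 + 798774)) + 157 = (-2338646 + 548737) + 157 = -1789909 + 157 = -1789752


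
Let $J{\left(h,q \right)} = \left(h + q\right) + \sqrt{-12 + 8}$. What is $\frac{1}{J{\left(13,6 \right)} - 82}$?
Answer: $- \frac{63}{3973} - \frac{2 i}{3973} \approx -0.015857 - 0.0005034 i$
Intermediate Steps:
$J{\left(h,q \right)} = h + q + 2 i$ ($J{\left(h,q \right)} = \left(h + q\right) + \sqrt{-4} = \left(h + q\right) + 2 i = h + q + 2 i$)
$\frac{1}{J{\left(13,6 \right)} - 82} = \frac{1}{\left(13 + 6 + 2 i\right) - 82} = \frac{1}{\left(19 + 2 i\right) - 82} = \frac{1}{-63 + 2 i} = \frac{-63 - 2 i}{3973}$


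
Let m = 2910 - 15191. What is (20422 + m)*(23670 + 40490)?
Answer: 522326560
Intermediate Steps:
m = -12281
(20422 + m)*(23670 + 40490) = (20422 - 12281)*(23670 + 40490) = 8141*64160 = 522326560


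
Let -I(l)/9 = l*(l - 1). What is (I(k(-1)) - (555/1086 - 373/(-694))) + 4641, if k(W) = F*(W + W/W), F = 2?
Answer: 291421433/62807 ≈ 4640.0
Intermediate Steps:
k(W) = 2 + 2*W (k(W) = 2*(W + W/W) = 2*(W + 1) = 2*(1 + W) = 2 + 2*W)
I(l) = -9*l*(-1 + l) (I(l) = -9*l*(l - 1) = -9*l*(-1 + l))
(I(k(-1)) - (555/1086 - 373/(-694))) + 4641 = (9*(2 + 2*(-1))*(1 - (2 + 2*(-1))) - (555/1086 - 373/(-694))) + 4641 = (9*(2 - 2)*(1 - (2 - 2)) - (555*(1/1086) - 373*(-1/694))) + 4641 = (9*0*(1 - 1*0) - (185/362 + 373/694)) + 4641 = (9*0*(1 + 0) - 1*65854/62807) + 4641 = (9*0*1 - 65854/62807) + 4641 = (0 - 65854/62807) + 4641 = -65854/62807 + 4641 = 291421433/62807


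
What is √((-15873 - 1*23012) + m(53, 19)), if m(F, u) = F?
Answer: 4*I*√2427 ≈ 197.06*I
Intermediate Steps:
√((-15873 - 1*23012) + m(53, 19)) = √((-15873 - 1*23012) + 53) = √((-15873 - 23012) + 53) = √(-38885 + 53) = √(-38832) = 4*I*√2427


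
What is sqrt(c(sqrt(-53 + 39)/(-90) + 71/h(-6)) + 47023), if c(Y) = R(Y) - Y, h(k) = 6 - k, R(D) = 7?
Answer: sqrt(42321675 + 10*I*sqrt(14))/30 ≈ 216.85 + 9.5859e-5*I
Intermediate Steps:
c(Y) = 7 - Y
sqrt(c(sqrt(-53 + 39)/(-90) + 71/h(-6)) + 47023) = sqrt((7 - (sqrt(-53 + 39)/(-90) + 71/(6 - 1*(-6)))) + 47023) = sqrt((7 - (sqrt(-14)*(-1/90) + 71/(6 + 6))) + 47023) = sqrt((7 - ((I*sqrt(14))*(-1/90) + 71/12)) + 47023) = sqrt((7 - (-I*sqrt(14)/90 + 71*(1/12))) + 47023) = sqrt((7 - (-I*sqrt(14)/90 + 71/12)) + 47023) = sqrt((7 - (71/12 - I*sqrt(14)/90)) + 47023) = sqrt((7 + (-71/12 + I*sqrt(14)/90)) + 47023) = sqrt((13/12 + I*sqrt(14)/90) + 47023) = sqrt(564289/12 + I*sqrt(14)/90)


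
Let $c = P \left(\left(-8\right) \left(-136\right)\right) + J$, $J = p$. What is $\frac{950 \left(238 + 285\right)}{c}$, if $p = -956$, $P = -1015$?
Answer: $- \frac{248425}{552638} \approx -0.44953$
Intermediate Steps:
$J = -956$
$c = -1105276$ ($c = - 1015 \left(\left(-8\right) \left(-136\right)\right) - 956 = \left(-1015\right) 1088 - 956 = -1104320 - 956 = -1105276$)
$\frac{950 \left(238 + 285\right)}{c} = \frac{950 \left(238 + 285\right)}{-1105276} = 950 \cdot 523 \left(- \frac{1}{1105276}\right) = 496850 \left(- \frac{1}{1105276}\right) = - \frac{248425}{552638}$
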